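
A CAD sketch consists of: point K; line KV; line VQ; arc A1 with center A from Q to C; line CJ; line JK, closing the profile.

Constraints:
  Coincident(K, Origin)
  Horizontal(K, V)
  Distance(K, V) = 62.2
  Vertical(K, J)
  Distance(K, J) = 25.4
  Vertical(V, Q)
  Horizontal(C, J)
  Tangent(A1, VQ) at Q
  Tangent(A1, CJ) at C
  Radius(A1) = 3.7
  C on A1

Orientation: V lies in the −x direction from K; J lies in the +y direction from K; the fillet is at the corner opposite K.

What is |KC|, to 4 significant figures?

63.78

The virtual corner opposite K is at (-62.20, 25.40). The tangent condition forces AQ to be normal to VQ and A1 meets CJ tangentially, so AC is at right angles to CJ, with radius 3.7, so the center A sits 3.7 in from both sides at A = (-58.50, 21.70). That places the tangent points at Q = (-62.20, 21.70) on VQ and C = (-58.50, 25.40) on CJ. Then |KC| = |C − K| = 63.78.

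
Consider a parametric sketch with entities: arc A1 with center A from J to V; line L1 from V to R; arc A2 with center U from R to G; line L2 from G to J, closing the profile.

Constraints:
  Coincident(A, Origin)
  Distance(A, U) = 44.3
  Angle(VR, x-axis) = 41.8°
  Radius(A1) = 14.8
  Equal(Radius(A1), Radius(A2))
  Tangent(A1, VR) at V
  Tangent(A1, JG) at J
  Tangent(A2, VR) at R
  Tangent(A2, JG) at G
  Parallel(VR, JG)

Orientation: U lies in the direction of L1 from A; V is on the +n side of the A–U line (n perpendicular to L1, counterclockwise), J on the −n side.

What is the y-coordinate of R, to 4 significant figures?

40.56

The slot axis is L1's direction at 41.8°, so u = (cos 41.8°, sin 41.8°) = (0.7455, 0.6665) and n = (−sin 41.8°, cos 41.8°) = (-0.6665, 0.7455). A is at the origin and U lies 44.3 along u from A, so U = 44.3·u = (33.02, 29.53). Tangency of A1 to both parallel lines with radius 14.8 puts V and J at A ± 14.8·n: V = (-9.865, 11.03), J = (9.865, -11.03). Equal radii place R and G the same way about U: R = U + 14.8·n = (23.16, 40.56), G = U − 14.8·n = (42.89, 18.49). So R.y = 40.56.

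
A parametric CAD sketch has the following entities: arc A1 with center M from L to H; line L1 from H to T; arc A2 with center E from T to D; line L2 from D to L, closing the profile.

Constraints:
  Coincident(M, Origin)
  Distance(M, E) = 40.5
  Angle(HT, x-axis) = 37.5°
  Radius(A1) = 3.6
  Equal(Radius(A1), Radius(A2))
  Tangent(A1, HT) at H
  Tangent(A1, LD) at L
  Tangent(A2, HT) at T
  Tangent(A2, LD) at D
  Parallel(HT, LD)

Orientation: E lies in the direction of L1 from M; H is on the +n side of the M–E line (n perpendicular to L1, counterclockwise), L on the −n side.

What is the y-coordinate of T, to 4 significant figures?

27.51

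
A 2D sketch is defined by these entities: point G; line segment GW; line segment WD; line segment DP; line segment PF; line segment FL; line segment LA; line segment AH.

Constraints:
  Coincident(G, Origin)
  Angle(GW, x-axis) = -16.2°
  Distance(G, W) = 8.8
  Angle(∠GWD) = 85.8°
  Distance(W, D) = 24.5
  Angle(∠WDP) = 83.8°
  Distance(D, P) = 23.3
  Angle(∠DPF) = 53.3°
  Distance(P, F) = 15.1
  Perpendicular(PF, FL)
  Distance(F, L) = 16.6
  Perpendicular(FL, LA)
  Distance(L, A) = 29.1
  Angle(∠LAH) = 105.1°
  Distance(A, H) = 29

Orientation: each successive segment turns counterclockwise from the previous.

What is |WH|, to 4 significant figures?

55.08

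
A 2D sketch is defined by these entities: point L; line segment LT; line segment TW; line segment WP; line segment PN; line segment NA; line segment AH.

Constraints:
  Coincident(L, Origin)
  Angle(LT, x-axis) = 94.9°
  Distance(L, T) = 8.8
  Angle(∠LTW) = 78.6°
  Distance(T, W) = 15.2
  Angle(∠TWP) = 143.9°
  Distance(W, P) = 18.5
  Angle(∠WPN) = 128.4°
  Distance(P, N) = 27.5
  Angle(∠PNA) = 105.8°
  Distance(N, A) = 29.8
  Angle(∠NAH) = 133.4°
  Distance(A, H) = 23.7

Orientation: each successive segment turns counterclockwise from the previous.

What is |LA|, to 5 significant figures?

39.028

∠WPN = 128.4° gives PN at -76.000° from the x-axis; with |PN| = 27.5, N = (-19.976, -36.839). ∠PNA = 105.8° gives NA at -1.8000° from the x-axis; with |NA| = 29.8, A = (9.8098, -37.775). Then |LA| = |A − L| = 39.028.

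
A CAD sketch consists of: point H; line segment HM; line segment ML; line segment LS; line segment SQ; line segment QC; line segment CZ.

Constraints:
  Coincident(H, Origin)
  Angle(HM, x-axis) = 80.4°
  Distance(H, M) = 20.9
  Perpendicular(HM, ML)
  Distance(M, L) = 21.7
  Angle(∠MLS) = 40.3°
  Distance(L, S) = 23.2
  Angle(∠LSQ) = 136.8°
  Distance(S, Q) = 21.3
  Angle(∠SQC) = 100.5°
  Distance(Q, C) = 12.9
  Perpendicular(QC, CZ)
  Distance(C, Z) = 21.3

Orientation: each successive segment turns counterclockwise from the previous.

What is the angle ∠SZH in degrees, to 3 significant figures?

11.8°

H is at the origin; HM runs at 80.4° with length 20.9, so M = (3.49, 20.6). HM ⟂ ML, so ML runs at 170°; with |ML| = 21.7, L = (-17.9, 24.2). ∠MLS = 40.3° gives LS at -49.9° from the x-axis; with |LS| = 23.2, S = (-2.97, 6.48). ∠LSQ = 136.8° gives SQ at -6.70° from the x-axis; with |SQ| = 21.3, Q = (18.2, 3.99). ∠SQC = 100.5° gives QC at 72.8° from the x-axis; with |QC| = 12.9, C = (22.0, 16.3). QC ⟂ CZ, so CZ runs at 163°; with |CZ| = 21.3, Z = (1.65, 22.6). Then cos ∠SZH = ZS·ZH / (|ZS||ZH|), giving 11.8°.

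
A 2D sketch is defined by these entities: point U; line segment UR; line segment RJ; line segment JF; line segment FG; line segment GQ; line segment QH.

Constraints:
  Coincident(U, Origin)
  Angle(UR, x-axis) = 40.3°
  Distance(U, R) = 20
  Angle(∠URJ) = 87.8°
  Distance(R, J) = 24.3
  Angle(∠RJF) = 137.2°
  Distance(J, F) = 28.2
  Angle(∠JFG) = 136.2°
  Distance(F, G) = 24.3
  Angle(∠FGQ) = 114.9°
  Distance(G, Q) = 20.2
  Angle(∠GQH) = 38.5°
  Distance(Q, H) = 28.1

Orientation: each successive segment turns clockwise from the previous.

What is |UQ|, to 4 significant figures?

43.21

U is at the origin; UR runs at 40.3° with length 20.0, so R = (15.25, 12.94). ∠URJ = 87.8° gives RJ at -51.90° from the x-axis; with |RJ| = 24.3, J = (30.25, -6.187). ∠RJF = 137.2° gives JF at -94.70° from the x-axis; with |JF| = 28.2, F = (27.94, -34.29). ∠JFG = 136.2° gives FG at -138.5° from the x-axis; with |FG| = 24.3, G = (9.737, -50.39). ∠FGQ = 114.9° gives GQ at 156.4° from the x-axis; with |GQ| = 20.2, Q = (-8.773, -42.31). Then |UQ| = |Q − U| = 43.21.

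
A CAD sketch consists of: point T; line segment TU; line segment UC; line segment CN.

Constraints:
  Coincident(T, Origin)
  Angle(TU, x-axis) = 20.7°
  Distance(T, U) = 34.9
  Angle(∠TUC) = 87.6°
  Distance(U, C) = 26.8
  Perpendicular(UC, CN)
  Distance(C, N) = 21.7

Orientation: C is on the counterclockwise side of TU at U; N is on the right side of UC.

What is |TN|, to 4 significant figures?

61.98

T is at the origin; TU runs at 20.7° with length 34.9, so U = 34.9·(cos 20.7°, sin 20.7°) = (32.65, 12.34). ∠TUC = 87.6°, so UC runs at 20.7° + (180° − 87.6°) = 113.1° from the x-axis; with |UC| = 26.8, C = U + 26.8·(cos 113.1°, sin 113.1°) = (22.13, 36.99). The perpendicularity gives CN at right angles to UC; with |CN| = 21.7 on the right of UC, N = C + 21.7·(0.9198, 0.3923) = (42.09, 45.50). Then |TN| = |N − T| = 61.98.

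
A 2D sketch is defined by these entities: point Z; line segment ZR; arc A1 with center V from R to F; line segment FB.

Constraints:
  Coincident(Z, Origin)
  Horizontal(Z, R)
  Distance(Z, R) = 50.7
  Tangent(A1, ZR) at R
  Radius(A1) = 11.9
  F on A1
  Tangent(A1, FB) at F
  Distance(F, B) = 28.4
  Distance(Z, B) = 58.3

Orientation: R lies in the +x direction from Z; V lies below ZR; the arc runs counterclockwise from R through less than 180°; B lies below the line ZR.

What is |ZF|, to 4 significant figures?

40.93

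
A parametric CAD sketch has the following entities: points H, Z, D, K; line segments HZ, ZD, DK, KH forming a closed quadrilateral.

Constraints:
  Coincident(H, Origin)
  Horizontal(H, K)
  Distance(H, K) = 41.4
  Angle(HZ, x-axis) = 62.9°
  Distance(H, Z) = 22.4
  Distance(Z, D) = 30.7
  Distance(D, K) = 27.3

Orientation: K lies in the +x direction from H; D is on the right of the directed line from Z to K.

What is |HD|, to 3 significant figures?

19.0

Checks: |HK| = 41.40 ✓; |HZ| = 22.40 ✓; |ZD| = 30.70 ✓; |DK| = 27.30 ✓.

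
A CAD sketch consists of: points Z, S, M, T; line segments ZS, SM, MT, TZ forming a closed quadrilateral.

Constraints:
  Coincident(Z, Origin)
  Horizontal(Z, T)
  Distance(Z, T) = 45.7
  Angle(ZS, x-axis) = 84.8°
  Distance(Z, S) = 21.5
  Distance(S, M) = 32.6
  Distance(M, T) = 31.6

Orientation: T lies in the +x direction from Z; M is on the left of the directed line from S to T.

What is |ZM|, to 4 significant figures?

44.52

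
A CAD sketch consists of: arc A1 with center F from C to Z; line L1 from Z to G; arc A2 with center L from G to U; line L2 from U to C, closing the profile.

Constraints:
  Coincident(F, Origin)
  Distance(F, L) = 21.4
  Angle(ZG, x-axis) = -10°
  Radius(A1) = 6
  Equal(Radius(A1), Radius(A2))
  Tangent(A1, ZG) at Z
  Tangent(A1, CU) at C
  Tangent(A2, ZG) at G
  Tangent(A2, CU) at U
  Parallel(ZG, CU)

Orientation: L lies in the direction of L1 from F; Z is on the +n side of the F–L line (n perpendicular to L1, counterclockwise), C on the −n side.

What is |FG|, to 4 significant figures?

22.23

The slot axis is L1's direction at -10.0°, so u = (cos -10.0°, sin -10.0°) = (0.9848, -0.1736) and n = (−sin -10.0°, cos -10.0°) = (0.1736, 0.9848). F is at the origin and L lies 21.4 along u from F, so L = 21.4·u = (21.07, -3.716). Tangency of A1 to both parallel lines with radius 6.0 puts Z and C at F ± 6.0·n: Z = (1.042, 5.909), C = (-1.042, -5.909). Equal radii place G and U the same way about L: G = L + 6.0·n = (22.12, 2.193), U = L − 6.0·n = (20.03, -9.625). Then |FG| = |G − F| = 22.23.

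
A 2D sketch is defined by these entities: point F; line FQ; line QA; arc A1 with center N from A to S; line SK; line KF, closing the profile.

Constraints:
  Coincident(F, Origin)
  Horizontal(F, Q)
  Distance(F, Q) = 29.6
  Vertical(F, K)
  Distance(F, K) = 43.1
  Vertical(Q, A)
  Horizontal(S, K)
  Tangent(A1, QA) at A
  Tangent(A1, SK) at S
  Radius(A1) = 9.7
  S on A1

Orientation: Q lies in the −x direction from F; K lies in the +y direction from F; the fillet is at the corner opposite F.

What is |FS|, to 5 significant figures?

47.472

F is at the origin; FQ is horizontal with |FQ| = 29.6 and Q on the −x side, so Q = (-29.600, 0.0000). F and K share the same x with |FK| = 43.1 and K on the +y side, so K = (0.0000, 43.100). The virtual corner opposite F is at (-29.600, 43.100). A1 meets QA tangentially, so NA is at right angles to QA and the tangent condition forces NS to be normal to SK, with radius 9.7, so the center N sits 9.7 in from both sides at N = (-19.900, 33.400). That places the tangent points at A = (-29.600, 33.400) on QA and S = (-19.900, 43.100) on SK. Then |FS| = |S − F| = 47.472.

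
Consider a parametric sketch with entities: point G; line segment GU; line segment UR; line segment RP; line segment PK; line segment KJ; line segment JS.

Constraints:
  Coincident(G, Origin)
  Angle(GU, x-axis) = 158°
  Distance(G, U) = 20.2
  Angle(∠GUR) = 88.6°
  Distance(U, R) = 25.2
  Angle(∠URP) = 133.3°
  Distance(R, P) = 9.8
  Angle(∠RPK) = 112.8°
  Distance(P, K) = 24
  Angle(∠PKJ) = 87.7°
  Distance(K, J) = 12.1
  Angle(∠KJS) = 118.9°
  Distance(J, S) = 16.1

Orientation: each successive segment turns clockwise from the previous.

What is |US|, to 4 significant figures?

13.06

G is at the origin; GU runs at 158.0° with length 20.2, so U = (-18.73, 7.567). ∠GUR = 88.6° gives UR at 66.60° from the x-axis; with |UR| = 25.2, R = (-8.721, 30.69). ∠URP = 133.3° gives RP at 19.90° from the x-axis; with |RP| = 9.8, P = (0.4938, 34.03). ∠RPK = 112.8° gives PK at -47.30° from the x-axis; with |PK| = 24.0, K = (16.77, 16.39). ∠PKJ = 87.7° gives KJ at -139.6° from the x-axis; with |KJ| = 12.1, J = (7.555, 8.550). ∠KJS = 118.9° gives JS at 159.3° from the x-axis; with |JS| = 16.1, S = (-7.506, 14.24). Then |US| = |S − U| = 13.06.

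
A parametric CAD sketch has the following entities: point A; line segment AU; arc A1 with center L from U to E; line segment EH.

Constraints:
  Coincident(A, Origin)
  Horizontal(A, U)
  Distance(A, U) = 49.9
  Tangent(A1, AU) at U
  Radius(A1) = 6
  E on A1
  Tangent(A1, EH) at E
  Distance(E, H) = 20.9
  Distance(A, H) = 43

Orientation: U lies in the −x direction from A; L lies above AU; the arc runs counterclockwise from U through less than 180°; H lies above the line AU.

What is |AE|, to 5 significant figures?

44.514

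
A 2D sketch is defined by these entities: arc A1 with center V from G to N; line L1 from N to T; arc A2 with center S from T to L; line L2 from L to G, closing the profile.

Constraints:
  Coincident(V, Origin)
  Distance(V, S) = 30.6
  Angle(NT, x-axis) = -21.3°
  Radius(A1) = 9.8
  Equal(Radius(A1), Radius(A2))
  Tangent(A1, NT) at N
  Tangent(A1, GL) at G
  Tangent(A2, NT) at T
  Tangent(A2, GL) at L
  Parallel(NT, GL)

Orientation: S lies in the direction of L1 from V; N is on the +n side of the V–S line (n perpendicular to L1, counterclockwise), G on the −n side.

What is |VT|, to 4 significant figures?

32.13

The slot axis is L1's direction at -21.3°, so u = (cos -21.3°, sin -21.3°) = (0.9317, -0.3633) and n = (−sin -21.3°, cos -21.3°) = (0.3633, 0.9317). V is at the origin and S lies 30.6 along u from V, so S = 30.6·u = (28.51, -11.12). Tangency of A1 to both parallel lines with radius 9.8 puts N and G at V ± 9.8·n: N = (3.560, 9.131), G = (-3.560, -9.131). Equal radii place T and L the same way about S: T = S + 9.8·n = (32.07, -1.985), L = S − 9.8·n = (24.95, -20.25). Then |VT| = |T − V| = 32.13.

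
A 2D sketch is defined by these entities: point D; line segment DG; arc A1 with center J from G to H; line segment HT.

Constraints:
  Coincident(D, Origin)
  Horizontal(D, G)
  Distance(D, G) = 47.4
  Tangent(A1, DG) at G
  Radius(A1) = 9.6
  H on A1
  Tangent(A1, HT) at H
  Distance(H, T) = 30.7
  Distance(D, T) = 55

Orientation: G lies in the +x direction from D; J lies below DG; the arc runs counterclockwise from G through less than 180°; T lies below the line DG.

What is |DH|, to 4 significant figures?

38.98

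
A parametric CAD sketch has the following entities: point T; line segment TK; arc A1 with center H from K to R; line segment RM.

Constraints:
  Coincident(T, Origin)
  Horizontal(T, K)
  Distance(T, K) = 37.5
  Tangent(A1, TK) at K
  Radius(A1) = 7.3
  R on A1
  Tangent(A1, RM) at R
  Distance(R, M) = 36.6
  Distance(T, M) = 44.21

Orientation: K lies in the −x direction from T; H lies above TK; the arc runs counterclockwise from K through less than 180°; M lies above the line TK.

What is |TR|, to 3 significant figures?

31.0

Checks: |HK| = 7.300 ✓; |HR| = 7.300 ✓; ∠(HR, RM) = 90.00° ✓; |RM| = 36.60 ✓; |TM| = 44.21 ✓.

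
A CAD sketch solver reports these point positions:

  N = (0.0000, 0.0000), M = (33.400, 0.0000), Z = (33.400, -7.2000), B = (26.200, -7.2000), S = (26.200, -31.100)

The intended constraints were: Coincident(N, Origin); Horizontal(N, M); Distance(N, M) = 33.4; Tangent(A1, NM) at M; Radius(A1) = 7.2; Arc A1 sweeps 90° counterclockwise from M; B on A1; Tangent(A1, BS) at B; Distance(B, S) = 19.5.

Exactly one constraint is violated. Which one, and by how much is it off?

Distance(B, S) = 19.5 — off by 4.40.

N = (0.00, 0.00) ✓; N.y = 0.00, M.y = 0.00 ✓; |NM| = 33.40 ✓; ∠(ZM, MN) = 90.00° ✓; |ZM| = 7.200 ✓; bearing(Z→B) − bearing(Z→M) = 90.00° ✓; |ZB| = 7.200 ✓; ∠(ZB, BS) = 90.00° ✓; |BS| = 23.90 ✗.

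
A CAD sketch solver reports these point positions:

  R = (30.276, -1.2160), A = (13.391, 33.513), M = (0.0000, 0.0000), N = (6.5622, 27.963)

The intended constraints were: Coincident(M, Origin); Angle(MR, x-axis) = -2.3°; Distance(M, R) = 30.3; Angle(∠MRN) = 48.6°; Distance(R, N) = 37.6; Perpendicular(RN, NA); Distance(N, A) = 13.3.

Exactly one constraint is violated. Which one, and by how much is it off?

Distance(N, A) = 13.3 — off by 4.50.

M = (0.00, 0.00) ✓; MR at -2.300° ✓; |MR| = 30.30 ✓; ∠MRN = 48.60° ✓; |RN| = 37.60 ✓; ∠(RN, NA) = 90.00° ✓; |NA| = 8.800 ✗.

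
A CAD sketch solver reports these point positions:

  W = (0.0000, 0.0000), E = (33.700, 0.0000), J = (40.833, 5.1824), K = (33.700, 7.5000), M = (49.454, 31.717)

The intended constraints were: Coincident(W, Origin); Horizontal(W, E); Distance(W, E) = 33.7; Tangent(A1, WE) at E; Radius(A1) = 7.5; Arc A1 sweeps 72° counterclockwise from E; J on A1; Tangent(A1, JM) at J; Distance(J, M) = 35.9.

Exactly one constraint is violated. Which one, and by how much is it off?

Distance(J, M) = 35.9 — off by 8.00.

W = (0.00, 0.00) ✓; W.y = 0.00, E.y = 0.00 ✓; |WE| = 33.70 ✓; ∠(KE, EW) = 90.00° ✓; |KE| = 7.500 ✓; bearing(K→J) − bearing(K→E) = 72.00° ✓; |KJ| = 7.500 ✓; ∠(KJ, JM) = 90.00° ✓; |JM| = 27.90 ✗.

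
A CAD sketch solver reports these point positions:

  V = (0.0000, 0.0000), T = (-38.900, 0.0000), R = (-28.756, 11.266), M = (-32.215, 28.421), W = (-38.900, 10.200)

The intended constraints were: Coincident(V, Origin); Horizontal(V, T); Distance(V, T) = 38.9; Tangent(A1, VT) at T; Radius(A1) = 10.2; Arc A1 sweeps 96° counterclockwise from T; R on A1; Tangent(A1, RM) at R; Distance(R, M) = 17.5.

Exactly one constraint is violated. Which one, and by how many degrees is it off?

Tangent(A1, RM) at R — off by 5.40°.

V = (0.00, 0.00) ✓; V.y = 0.00, T.y = 0.00 ✓; |VT| = 38.90 ✓; ∠(WT, TV) = 90.00° ✓; |WT| = 10.20 ✓; bearing(W→R) − bearing(W→T) = 96.00° ✓; |WR| = 10.20 ✓; ∠(WR, RM) = 84.60° ✗; |RM| = 17.50 ✓.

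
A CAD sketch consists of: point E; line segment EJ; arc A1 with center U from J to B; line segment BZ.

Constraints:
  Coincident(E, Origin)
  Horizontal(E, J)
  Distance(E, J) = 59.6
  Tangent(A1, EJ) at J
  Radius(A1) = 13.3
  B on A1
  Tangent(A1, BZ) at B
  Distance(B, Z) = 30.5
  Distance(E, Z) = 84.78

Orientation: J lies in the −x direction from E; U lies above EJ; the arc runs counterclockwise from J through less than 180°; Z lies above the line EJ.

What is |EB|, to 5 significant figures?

55.383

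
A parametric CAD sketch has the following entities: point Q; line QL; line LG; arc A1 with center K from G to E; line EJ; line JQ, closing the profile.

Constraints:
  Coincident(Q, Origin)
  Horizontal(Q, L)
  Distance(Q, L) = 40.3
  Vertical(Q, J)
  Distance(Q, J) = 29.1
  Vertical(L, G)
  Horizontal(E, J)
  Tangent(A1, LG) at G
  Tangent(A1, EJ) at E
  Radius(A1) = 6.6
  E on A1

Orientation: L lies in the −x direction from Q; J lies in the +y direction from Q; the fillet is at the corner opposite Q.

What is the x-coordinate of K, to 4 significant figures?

-33.70

Q is at the origin; Q and L share the same y with |QL| = 40.3 and L on the −x side, so L = (-40.30, 0.000). Q and J share the same x with |QJ| = 29.1 and J on the +y side, so J = (0.000, 29.10). The virtual corner opposite Q is at (-40.30, 29.10). The tangent condition forces KG to be normal to LG and since A1 is tangent to EJ there, KE ⟂ EJ, with radius 6.6, so the center K sits 6.6 in from both sides at K = (-33.70, 22.50). So K.x = -33.70.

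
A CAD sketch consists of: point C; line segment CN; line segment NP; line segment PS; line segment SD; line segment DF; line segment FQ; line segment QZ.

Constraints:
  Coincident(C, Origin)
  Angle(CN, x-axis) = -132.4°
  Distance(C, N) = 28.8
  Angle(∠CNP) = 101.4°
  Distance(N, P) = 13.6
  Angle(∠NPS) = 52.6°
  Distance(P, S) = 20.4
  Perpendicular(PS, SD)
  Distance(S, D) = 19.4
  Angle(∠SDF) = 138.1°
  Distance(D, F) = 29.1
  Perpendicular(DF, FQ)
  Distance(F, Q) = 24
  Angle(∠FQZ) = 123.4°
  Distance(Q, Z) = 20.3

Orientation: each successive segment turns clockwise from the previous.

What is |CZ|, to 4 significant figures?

48.52

C is at the origin; CN runs at -132.4° with length 28.8, so N = (-19.42, -21.27). ∠CNP = 101.4° gives NP at 149.0° from the x-axis; with |NP| = 13.6, P = (-31.08, -14.26). ∠NPS = 52.6° gives PS at 21.60° from the x-axis; with |PS| = 20.4, S = (-12.11, -6.753). The perpendicularity gives SD at right angles to PS, so SD runs at -68.40°; with |SD| = 19.4, D = (-4.968, -24.79). ∠SDF = 138.1° gives DF at -110.3° from the x-axis; with |DF| = 29.1, F = (-15.06, -52.08). DF ⟂ FQ, so FQ runs at 159.7°; with |FQ| = 24.0, Q = (-37.57, -43.76). ∠FQZ = 123.4° gives QZ at 103.1° from the x-axis; with |QZ| = 20.3, Z = (-42.17, -23.99). Then |CZ| = |Z − C| = 48.52.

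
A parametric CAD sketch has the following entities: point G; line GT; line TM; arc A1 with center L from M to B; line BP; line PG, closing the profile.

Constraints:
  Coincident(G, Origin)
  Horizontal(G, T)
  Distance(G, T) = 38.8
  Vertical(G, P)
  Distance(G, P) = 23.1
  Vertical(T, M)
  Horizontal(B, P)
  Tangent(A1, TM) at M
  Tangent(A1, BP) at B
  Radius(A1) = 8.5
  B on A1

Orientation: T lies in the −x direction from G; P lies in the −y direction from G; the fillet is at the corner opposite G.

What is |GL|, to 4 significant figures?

33.63

G is at the origin; G and T share the same y with |GT| = 38.8 and T on the −x side, so T = (-38.80, 0.000). GP is vertical with |GP| = 23.1 and P on the −y side, so P = (0.000, -23.10). The virtual corner opposite G is at (-38.80, -23.10). A1 meets TM tangentially, so LM is at right angles to TM and the tangent condition forces LB to be normal to BP, with radius 8.5, so the center L sits 8.5 in from both sides at L = (-30.30, -14.60). Then |GL| = |L − G| = 33.63.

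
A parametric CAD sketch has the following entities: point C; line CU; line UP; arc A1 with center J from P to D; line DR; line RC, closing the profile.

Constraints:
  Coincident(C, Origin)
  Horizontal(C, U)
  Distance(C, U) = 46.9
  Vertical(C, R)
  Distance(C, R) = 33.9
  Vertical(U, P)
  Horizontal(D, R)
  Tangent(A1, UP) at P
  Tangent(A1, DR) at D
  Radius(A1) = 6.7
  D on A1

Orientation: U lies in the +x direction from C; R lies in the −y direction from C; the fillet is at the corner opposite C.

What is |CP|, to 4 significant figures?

54.22

C is at the origin; CU is horizontal with |CU| = 46.9 and U on the +x side, so U = (46.90, 0.000). C and R share the same x with |CR| = 33.9 and R on the −y side, so R = (0.000, -33.90). The virtual corner opposite C is at (46.90, -33.90). Since A1 is tangent to UP there, JP ⟂ UP and tangency of A1 to DR means the radius JD is perpendicular to DR, with radius 6.7, so the center J sits 6.7 in from both sides at J = (40.20, -27.20). That places the tangent points at P = (46.90, -27.20) on UP and D = (40.20, -33.90) on DR. Then |CP| = |P − C| = 54.22.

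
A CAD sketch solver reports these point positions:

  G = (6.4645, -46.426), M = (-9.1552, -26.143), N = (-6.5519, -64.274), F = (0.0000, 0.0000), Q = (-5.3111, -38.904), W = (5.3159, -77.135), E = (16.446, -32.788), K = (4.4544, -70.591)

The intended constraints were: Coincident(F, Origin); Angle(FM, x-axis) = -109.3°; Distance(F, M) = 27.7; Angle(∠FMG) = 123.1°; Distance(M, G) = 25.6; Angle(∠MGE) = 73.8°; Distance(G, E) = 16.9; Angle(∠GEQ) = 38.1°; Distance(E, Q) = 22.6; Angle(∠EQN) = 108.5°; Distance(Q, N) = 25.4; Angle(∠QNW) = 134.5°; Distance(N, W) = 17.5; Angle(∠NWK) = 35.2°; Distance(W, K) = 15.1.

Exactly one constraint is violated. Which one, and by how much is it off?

Distance(W, K) = 15.1 — off by 8.50.

F = (0.00, 0.00) ✓; FM at -109.3° ✓; |FM| = 27.70 ✓; ∠FMG = 123.1° ✓; |MG| = 25.60 ✓; ∠MGE = 73.80° ✓; |GE| = 16.90 ✓; ∠GEQ = 38.10° ✓; |EQ| = 22.60 ✓; ∠EQN = 108.5° ✓; |QN| = 25.40 ✓; ∠QNW = 134.5° ✓; |NW| = 17.50 ✓; ∠NWK = 35.20° ✓; |WK| = 6.600 ✗.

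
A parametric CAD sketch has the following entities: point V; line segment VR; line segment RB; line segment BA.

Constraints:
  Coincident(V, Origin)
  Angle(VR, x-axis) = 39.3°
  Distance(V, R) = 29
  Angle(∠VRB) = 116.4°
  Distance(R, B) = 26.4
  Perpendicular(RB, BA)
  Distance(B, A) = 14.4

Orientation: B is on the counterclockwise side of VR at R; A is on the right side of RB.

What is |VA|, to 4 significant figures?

56.34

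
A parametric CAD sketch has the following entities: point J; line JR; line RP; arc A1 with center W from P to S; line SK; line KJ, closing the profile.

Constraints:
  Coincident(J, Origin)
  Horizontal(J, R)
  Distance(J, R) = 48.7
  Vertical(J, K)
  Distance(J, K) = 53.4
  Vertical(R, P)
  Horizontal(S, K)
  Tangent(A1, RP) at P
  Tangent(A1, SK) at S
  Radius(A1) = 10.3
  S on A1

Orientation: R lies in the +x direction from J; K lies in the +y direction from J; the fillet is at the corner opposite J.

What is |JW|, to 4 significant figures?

57.72

J is at the origin; J and R share the same y with |JR| = 48.7 and R on the +x side, so R = (48.70, 0.000). JK is vertical with |JK| = 53.4 and K on the +y side, so K = (0.000, 53.40). The virtual corner opposite J is at (48.70, 53.40). The tangent condition forces WP to be normal to RP and A1 meets SK tangentially, so WS is at right angles to SK, with radius 10.3, so the center W sits 10.3 in from both sides at W = (38.40, 43.10). Then |JW| = |W − J| = 57.72.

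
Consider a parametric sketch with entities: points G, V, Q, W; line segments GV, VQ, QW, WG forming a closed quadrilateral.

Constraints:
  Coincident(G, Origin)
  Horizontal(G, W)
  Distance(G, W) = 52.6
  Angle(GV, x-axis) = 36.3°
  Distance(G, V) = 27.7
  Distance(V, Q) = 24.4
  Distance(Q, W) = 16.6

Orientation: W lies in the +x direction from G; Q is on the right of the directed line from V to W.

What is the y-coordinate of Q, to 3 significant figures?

-3.54

Checks: |VQ| = 24.40 ✓; |QW| = 16.60 ✓.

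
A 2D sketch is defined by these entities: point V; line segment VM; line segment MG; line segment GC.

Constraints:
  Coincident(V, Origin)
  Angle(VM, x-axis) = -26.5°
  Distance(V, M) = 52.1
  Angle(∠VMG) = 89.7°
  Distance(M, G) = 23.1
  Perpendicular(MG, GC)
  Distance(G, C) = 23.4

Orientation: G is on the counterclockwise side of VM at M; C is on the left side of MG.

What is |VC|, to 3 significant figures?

36.7

∠VMG = 89.7°, so MG runs at -26.5° + (180° − 89.7°) = 63.8° from the x-axis; with |MG| = 23.1, G = M + 23.1·(cos 63.8°, sin 63.8°) = (56.8, -2.52). MG ⟂ GC; with |GC| = 23.4 on the left of MG, C = G + 23.4·(-0.897, 0.442) = (35.8, 7.81). Then |VC| = |C − V| = 36.7.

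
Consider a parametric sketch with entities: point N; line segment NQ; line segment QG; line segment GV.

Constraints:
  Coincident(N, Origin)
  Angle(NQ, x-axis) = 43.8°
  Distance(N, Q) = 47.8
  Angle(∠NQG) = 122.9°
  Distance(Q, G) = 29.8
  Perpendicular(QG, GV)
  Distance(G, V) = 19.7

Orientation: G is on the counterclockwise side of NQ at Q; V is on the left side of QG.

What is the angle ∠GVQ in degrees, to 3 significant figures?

56.5°

N is at the origin; NQ runs at 43.8° with length 47.8, so Q = 47.8·(cos 43.8°, sin 43.8°) = (34.5, 33.1). ∠NQG = 122.9°, so QG runs at 43.8° + (180° − 122.9°) = 101° from the x-axis; with |QG| = 29.8, G = Q + 29.8·(cos 101°, sin 101°) = (28.9, 62.3). QG ⟂ GV; with |GV| = 19.7 on the left of QG, V = G + 19.7·(-0.982, -0.189) = (9.52, 58.6). Then cos ∠GVQ = VG·VQ / (|VG||VQ|), giving 56.5°.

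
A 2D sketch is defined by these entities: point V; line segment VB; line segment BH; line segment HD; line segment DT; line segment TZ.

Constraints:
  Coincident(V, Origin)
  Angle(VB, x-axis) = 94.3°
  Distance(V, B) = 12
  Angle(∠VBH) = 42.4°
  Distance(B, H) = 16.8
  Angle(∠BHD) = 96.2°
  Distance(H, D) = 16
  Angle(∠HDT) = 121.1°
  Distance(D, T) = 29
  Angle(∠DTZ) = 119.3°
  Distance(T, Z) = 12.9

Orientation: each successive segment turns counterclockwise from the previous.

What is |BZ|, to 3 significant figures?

32.7

∠HDT = 121.1° gives DT at 14.6° from the x-axis; with |DT| = 29.0, T = (28.2, -5.12). ∠DTZ = 119.3° gives TZ at 75.3° from the x-axis; with |TZ| = 12.9, Z = (31.5, 7.36). Then |BZ| = |Z − B| = 32.7.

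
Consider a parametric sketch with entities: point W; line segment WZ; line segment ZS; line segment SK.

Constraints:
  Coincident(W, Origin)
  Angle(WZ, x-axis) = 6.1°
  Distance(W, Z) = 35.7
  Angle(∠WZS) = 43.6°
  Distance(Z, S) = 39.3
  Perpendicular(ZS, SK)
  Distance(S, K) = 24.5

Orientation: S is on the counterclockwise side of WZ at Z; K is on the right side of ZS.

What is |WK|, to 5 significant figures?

50.927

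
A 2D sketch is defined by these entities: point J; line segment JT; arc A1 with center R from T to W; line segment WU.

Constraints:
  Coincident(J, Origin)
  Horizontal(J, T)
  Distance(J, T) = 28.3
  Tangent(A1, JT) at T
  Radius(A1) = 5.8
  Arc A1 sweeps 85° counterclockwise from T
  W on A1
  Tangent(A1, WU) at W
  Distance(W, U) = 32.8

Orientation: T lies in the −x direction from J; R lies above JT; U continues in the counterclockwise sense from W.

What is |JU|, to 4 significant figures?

42.76

J is at the origin; J and T share the same y with |JT| = 28.3 and T on the −x side, so T = (-28.30, 0.000). The tangent condition forces RT to be normal to JT, so R = T + (0, 5.8) = (-28.30, 5.800). On A1, T sits at bearing -90° from R; an 85° counterclockwise sweep puts W at bearing -5°, so W = R + 5.8·(cos -5°, sin -5°) = (-22.52, 5.294). The tangent condition forces RW to be normal to WU, so WU runs along (−sin -5°, cos -5°); with |WU| = 32.8, U = (-19.66, 37.97). Then |JU| = |U − J| = 42.76.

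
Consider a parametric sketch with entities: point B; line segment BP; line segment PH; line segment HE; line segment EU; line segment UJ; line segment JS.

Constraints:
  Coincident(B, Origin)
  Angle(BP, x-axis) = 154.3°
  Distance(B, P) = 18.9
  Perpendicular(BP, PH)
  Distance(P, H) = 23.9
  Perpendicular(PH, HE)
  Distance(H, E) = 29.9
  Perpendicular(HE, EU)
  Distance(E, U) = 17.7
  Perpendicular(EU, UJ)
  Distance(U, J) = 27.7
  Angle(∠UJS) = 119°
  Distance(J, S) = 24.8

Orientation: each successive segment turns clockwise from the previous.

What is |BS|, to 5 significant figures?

40.036

B is at the origin; BP runs at 154.3° with length 18.9, so P = (-17.030, 8.1962). The perpendicularity gives PH at right angles to BP, so PH runs at 64.300°; with |PH| = 23.9, H = (-6.6659, 29.732). PH is perpendicular to HE, so HE runs at -25.700°; with |HE| = 29.9, E = (20.276, 16.765). The perpendicularity gives EU at right angles to HE, so EU runs at -115.70°; with |EU| = 17.7, U = (12.601, 0.81643). The perpendicularity gives UJ at right angles to EU, so UJ runs at 154.30°; with |UJ| = 27.7, J = (-12.359, 12.829). ∠UJS = 119.0° gives JS at 93.300° from the x-axis; with |JS| = 24.8, S = (-13.787, 37.588). Then |BS| = |S − B| = 40.036.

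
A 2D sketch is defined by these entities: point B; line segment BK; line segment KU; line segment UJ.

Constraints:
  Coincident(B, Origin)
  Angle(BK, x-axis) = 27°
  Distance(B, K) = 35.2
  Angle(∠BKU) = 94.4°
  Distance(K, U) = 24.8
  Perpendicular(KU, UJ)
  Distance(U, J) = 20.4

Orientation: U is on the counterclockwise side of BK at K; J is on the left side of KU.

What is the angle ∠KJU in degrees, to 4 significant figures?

50.56°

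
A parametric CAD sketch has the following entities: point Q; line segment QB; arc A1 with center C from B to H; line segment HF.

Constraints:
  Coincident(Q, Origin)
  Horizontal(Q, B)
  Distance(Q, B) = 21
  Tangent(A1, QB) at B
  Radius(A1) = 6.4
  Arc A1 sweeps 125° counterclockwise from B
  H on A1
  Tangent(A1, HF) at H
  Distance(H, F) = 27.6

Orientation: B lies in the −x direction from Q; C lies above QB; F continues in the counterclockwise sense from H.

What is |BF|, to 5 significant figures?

34.352

Q is at the origin; Q and B share the same y with |QB| = 21.0 and B on the −x side, so B = (-21.000, 0.0000). The tangent condition forces CB to be normal to QB, so C = B + (0, 6.4) = (-21.000, 6.4000). On A1, B sits at bearing -90° from C; a 125° counterclockwise sweep puts H at bearing 35°, so H = C + 6.4·(cos 35°, sin 35°) = (-15.757, 10.071). Since A1 is tangent to HF there, CH ⟂ HF, so HF runs along (−sin 35°, cos 35°); with |HF| = 27.6, F = (-31.588, 32.679). Then |BF| = |F − B| = 34.352.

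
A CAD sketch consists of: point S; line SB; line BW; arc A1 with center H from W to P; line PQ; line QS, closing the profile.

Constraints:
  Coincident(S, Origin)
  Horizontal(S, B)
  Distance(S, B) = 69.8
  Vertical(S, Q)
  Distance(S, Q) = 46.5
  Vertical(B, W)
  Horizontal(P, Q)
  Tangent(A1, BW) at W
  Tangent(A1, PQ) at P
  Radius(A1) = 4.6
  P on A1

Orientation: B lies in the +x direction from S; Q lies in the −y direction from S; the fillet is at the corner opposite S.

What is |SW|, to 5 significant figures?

81.410

S is at the origin; S and B share the same y with |SB| = 69.8 and B on the +x side, so B = (69.800, 0.0000). S and Q share the same x with |SQ| = 46.5 and Q on the −y side, so Q = (0.0000, -46.500). The virtual corner opposite S is at (69.800, -46.500). Since A1 is tangent to BW there, HW ⟂ BW and tangency of A1 to PQ means the radius HP is perpendicular to PQ, with radius 4.6, so the center H sits 4.6 in from both sides at H = (65.200, -41.900). That places the tangent points at W = (69.800, -41.900) on BW and P = (65.200, -46.500) on PQ. Then |SW| = |W − S| = 81.410.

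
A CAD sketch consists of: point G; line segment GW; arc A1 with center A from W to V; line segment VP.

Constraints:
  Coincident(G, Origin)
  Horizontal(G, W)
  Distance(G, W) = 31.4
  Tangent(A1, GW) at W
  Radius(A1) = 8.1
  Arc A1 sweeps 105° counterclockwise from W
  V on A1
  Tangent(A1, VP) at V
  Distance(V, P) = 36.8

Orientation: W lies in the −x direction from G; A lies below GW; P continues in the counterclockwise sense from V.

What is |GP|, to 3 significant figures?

54.5

G is at the origin; G and W share the same y with |GW| = 31.4 and W on the −x side, so W = (-31.4, 0.00). Tangency of A1 to GW means the radius AW is perpendicular to GW, so A = W + (0, -8.1) = (-31.4, -8.10). On A1, W sits at bearing 90° from A; a 105° counterclockwise sweep puts V at bearing 195°, so V = A + 8.1·(cos 195°, sin 195°) = (-39.2, -10.2). Since A1 is tangent to VP there, AV ⟂ VP, so VP runs along (−sin 195°, cos 195°); with |VP| = 36.8, P = (-29.7, -45.7). Then |GP| = |P − G| = 54.5.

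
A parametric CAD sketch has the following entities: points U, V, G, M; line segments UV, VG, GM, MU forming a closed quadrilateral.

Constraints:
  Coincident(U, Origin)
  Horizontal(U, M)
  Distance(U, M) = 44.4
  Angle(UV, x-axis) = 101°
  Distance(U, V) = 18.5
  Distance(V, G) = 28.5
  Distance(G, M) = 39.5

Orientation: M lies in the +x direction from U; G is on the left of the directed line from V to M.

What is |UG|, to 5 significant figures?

38.525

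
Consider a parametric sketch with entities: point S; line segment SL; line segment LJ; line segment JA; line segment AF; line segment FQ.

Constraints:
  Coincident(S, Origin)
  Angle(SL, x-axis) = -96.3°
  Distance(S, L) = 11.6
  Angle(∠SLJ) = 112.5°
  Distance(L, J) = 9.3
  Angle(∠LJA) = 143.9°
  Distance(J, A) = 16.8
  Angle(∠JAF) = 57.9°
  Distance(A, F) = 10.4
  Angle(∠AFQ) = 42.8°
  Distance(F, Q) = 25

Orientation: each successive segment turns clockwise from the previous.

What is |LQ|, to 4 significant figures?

25.52

∠JAF = 57.9° gives AF at 38.00° from the x-axis; with |AF| = 10.4, F = (-17.81, -2.003). ∠AFQ = 42.8° gives FQ at -99.20° from the x-axis; with |FQ| = 25.0, Q = (-21.80, -26.68). Then |LQ| = |Q − L| = 25.52.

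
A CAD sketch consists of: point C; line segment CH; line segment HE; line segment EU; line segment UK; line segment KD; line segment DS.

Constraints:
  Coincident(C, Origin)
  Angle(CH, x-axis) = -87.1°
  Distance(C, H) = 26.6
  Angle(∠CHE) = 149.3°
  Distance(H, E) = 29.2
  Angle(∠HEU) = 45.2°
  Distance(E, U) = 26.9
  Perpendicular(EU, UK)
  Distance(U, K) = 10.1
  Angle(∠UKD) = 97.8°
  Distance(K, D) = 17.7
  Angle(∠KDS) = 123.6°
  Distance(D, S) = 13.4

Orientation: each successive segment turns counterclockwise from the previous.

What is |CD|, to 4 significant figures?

39.85

EU is perpendicular to UK, so UK runs at 168.4°; with |UK| = 10.1, K = (13.02, -22.51). ∠UKD = 97.8° gives KD at -109.4° from the x-axis; with |KD| = 17.7, D = (7.141, -39.20). Then |CD| = |D − C| = 39.85.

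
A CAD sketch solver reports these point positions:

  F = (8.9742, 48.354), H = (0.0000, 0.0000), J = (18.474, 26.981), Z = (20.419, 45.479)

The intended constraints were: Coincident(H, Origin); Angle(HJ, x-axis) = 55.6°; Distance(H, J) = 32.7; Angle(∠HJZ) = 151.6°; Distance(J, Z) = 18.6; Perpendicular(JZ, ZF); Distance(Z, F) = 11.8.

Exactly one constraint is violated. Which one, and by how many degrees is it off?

Perpendicular(JZ, ZF) — off by 8.10°.

H = (0.00, 0.00) ✓; HJ at 55.60° ✓; |HJ| = 32.70 ✓; ∠HJZ = 151.6° ✓; |JZ| = 18.60 ✓; ∠(JZ, ZF) = 81.90° ✗; |ZF| = 11.80 ✓.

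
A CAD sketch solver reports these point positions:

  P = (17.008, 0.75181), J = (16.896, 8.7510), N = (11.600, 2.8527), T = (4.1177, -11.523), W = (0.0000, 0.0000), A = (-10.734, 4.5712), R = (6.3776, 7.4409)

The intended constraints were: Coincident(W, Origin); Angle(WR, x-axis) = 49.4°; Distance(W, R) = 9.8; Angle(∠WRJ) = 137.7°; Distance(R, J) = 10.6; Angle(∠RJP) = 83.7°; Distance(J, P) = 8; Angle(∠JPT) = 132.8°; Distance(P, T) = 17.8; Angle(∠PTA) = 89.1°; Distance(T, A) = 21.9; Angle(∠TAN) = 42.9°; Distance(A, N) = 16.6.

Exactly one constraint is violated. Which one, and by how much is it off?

Distance(A, N) = 16.6 — off by 5.80.

W = (0.00, 0.00) ✓; WR at 49.40° ✓; |WR| = 9.800 ✓; ∠WRJ = 137.7° ✓; |RJ| = 10.60 ✓; ∠RJP = 83.70° ✓; |JP| = 8.000 ✓; ∠JPT = 132.8° ✓; |PT| = 17.80 ✓; ∠PTA = 89.10° ✓; |TA| = 21.90 ✓; ∠TAN = 42.90° ✓; |AN| = 22.40 ✗.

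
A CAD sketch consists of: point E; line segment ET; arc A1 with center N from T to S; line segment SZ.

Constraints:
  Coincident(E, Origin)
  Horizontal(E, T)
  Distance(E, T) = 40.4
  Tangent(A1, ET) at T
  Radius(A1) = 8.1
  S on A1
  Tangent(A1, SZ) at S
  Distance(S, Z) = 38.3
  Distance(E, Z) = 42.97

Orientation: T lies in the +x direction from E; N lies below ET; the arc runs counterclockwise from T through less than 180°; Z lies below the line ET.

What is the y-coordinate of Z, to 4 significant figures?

-39.47

E is at the origin; E and T share the same y with |ET| = 40.4 and T on the +x side, so T = (40.40, 0.000). Since A1 is tangent to ET there, NT ⟂ ET, so N = T + (0, -8.1) = (40.40, -8.100). Since NS ⟂ SZ (tangency), |NZ| = √(8.1² + 38.3²) = 39.15 regardless of where S sits on A1. So Z lies on both circle(E, 42.97) and circle(N, 39.15); the below-ET intersection is Z = (16.98, -39.47). S is the foot of the tangent from Z: S = (33.05, -4.703).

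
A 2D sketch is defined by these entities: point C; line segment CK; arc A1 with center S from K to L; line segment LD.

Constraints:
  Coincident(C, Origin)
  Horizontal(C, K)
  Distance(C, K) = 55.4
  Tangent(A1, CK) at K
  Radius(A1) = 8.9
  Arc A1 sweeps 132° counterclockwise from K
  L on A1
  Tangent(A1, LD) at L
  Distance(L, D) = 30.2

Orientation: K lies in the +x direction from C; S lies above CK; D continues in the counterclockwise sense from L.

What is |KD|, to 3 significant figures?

39.7

C is at the origin; CK is horizontal with |CK| = 55.4 and K on the +x side, so K = (55.4, 0.00). Tangency of A1 to CK means the radius SK is perpendicular to CK, so S = K + (0, 8.9) = (55.4, 8.90). On A1, K sits at bearing -90° from S; a 132° counterclockwise sweep puts L at bearing 42°, so L = S + 8.9·(cos 42°, sin 42°) = (62.0, 14.9). Since A1 is tangent to LD there, SL ⟂ LD, so LD runs along (−sin 42°, cos 42°); with |LD| = 30.2, D = (41.8, 37.3). Then |KD| = |D − K| = 39.7.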